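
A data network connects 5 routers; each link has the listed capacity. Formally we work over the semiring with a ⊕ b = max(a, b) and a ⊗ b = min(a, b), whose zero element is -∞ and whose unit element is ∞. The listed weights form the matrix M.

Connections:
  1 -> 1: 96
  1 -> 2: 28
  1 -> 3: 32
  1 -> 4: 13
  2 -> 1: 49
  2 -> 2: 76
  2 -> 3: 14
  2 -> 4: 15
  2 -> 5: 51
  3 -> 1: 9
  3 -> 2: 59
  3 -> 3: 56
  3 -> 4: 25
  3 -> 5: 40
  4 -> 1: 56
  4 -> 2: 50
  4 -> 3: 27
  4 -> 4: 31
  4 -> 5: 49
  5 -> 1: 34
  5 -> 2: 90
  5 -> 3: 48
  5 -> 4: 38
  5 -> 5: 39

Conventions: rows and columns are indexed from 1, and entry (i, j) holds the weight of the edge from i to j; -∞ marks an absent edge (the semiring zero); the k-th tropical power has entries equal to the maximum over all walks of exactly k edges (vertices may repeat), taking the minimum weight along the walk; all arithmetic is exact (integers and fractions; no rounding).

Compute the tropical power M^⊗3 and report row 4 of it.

M^⊗2:
  [96, 32, 32, 25, 32]
  [49, 76, 48, 38, 51]
  [49, 59, 56, 38, 51]
  [56, 50, 48, 38, 50]
  [49, 76, 48, 38, 51]
M^⊗3:
  [96, 32, 32, 32, 32]
  [49, 76, 48, 38, 51]
  [49, 59, 56, 38, 51]
  [56, 50, 48, 38, 50]
  [49, 76, 48, 38, 51]
Answer: row 4 of M^⊗3 = [56, 50, 48, 38, 50]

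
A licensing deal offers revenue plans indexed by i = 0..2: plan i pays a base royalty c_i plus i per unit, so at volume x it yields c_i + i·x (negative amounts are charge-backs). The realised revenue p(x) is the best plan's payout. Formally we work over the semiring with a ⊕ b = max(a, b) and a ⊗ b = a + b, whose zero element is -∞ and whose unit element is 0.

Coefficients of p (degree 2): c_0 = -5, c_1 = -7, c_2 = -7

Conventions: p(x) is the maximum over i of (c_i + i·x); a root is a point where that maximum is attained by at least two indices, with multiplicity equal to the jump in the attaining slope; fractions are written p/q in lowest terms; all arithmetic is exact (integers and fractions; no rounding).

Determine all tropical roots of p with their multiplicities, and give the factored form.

hull edge (i=0, c=-5) to (i=2, c=-7): slope -1, span 2
Factored form: p(x) = -7 ⊗ (x ⊕ 1) ⊗ (x ⊕ 1)
Answer: roots = 1 (mult 2)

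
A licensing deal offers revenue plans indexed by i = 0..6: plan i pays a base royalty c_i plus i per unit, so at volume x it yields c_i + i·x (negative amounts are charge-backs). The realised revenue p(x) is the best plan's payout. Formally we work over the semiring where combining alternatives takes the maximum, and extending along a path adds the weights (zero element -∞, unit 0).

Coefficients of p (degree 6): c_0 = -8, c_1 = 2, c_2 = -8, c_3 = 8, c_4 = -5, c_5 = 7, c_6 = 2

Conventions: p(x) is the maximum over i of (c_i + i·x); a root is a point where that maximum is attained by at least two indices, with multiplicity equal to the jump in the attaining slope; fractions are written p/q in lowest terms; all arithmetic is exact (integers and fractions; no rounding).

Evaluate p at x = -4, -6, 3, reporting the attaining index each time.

p(-4) = max(-8+0·(-4)=-8, 2+1·(-4)=-2, -8+2·(-4)=-16, 8+3·(-4)=-4, -5+4·(-4)=-21, 7+5·(-4)=-13, 2+6·(-4)=-22) = -2 (attained by i=1)
p(-6) = max(-8+0·(-6)=-8, 2+1·(-6)=-4, -8+2·(-6)=-20, 8+3·(-6)=-10, -5+4·(-6)=-29, 7+5·(-6)=-23, 2+6·(-6)=-34) = -4 (attained by i=1)
p(3) = max(-8+0·3=-8, 2+1·3=5, -8+2·3=-2, 8+3·3=17, -5+4·3=7, 7+5·3=22, 2+6·3=20) = 22 (attained by i=5)
Answer: p(-4) = -2; p(-6) = -4; p(3) = 22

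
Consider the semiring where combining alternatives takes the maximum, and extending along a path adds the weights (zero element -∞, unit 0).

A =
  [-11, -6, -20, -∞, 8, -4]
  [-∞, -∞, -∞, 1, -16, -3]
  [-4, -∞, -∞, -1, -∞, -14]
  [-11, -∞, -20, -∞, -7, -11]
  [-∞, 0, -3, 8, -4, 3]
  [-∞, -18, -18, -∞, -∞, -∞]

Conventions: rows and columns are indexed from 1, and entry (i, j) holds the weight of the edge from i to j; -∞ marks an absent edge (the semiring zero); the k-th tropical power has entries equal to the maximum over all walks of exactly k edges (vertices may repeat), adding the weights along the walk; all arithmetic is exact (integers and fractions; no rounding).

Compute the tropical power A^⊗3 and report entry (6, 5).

A^⊗2:
  [-22, 8, 5, 16, 4, 11]
  [-10, -16, -19, -8, -6, -10]
  [-12, -10, -21, -∞, 4, -8]
  [-22, -7, -10, 1, -3, -4]
  [-3, -4, -7, 4, 1, -1]
  [-22, -∞, -∞, -17, -34, -21]
A^⊗3:
  [5, 4, 1, 12, 9, 7]
  [-19, -6, -9, 2, -2, -3]
  [-23, 4, 1, 12, 0, 7]
  [-10, -3, -6, 5, -6, 0]
  [-7, 1, -2, 9, 5, 4]
  [-28, -28, -37, -26, -14, -26]
Key observation: the optimum is the walk 6->3->1->5, with weight (-18) + (-4) + 8 = -14.
Optimal value attained by: walk 6->3->1->5.
Answer: (A^⊗3)[6][5] = -14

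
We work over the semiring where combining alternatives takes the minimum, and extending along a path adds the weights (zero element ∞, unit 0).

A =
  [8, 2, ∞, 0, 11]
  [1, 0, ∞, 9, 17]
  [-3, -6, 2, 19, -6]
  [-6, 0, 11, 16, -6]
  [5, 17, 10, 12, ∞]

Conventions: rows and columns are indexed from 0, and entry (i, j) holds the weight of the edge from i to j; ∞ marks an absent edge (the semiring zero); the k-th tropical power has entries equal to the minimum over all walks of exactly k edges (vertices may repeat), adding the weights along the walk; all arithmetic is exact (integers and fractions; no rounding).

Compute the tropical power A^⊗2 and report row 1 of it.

A^⊗2:
  [-6, 0, 11, 8, -6]
  [1, 0, 20, 1, 3]
  [-5, -6, 4, -3, -4]
  [-1, -4, 4, -6, 5]
  [6, 4, 12, 5, 4]
Answer: row 1 of A^⊗2 = [1, 0, 20, 1, 3]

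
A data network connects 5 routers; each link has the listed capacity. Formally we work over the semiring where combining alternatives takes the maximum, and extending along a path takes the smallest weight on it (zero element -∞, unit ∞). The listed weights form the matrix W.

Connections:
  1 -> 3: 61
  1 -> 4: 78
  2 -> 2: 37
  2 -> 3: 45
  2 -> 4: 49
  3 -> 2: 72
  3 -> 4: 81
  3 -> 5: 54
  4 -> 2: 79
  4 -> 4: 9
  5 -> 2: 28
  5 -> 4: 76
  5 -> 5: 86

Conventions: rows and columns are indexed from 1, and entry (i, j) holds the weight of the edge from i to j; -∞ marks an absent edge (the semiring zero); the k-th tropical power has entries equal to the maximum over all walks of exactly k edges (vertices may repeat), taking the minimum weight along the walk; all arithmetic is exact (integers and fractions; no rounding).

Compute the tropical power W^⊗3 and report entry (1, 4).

W^⊗2:
  [-∞, 78, -∞, 61, 54]
  [-∞, 49, 37, 45, 45]
  [-∞, 79, 45, 54, 54]
  [-∞, 37, 45, 49, -∞]
  [-∞, 76, 28, 76, 86]
W^⊗3:
  [-∞, 61, 45, 54, 54]
  [-∞, 45, 45, 49, 45]
  [-∞, 54, 45, 54, 54]
  [-∞, 49, 37, 45, 45]
  [-∞, 76, 45, 76, 86]
Key observation: the optimum is the walk 1->3->5->4, with weight 61 min 54 min 76 = 54.
Optimal value attained by: walk 1->3->5->4.
Answer: (W^⊗3)[1][4] = 54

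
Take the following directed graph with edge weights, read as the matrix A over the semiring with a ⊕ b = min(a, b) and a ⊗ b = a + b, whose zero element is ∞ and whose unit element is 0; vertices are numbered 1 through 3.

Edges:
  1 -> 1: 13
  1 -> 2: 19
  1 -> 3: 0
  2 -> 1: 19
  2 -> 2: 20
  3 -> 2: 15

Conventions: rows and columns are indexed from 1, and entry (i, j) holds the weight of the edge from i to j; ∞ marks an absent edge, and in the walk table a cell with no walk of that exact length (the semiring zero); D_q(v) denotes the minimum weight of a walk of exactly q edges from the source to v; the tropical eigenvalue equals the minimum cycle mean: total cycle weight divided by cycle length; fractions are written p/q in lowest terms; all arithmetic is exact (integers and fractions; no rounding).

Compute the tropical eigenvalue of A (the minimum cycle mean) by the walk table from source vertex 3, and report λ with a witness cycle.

q=0: [∞, ∞, 0]
q=1: [∞, 15, ∞]
q=2: [34, 35, ∞]
q=3: [47, 53, 34]
Optimal cycle mean attained by: cycle 1->3->2->1, total 0 + 15 + 19, length 3.
Answer: λ = 34/3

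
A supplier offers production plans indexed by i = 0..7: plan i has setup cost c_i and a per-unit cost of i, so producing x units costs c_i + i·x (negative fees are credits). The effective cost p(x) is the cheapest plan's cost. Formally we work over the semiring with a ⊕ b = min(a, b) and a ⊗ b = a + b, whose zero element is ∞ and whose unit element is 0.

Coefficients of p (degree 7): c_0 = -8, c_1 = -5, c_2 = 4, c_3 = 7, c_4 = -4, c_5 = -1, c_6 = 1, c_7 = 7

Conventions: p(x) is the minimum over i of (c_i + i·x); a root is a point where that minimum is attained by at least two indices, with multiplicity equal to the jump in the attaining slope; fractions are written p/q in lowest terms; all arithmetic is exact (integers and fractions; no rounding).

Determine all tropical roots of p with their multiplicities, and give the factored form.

hull edge (i=0, c=-8) to (i=4, c=-4): slope 1, span 4
hull edge (i=4, c=-4) to (i=6, c=1): slope 5/2, span 2
hull edge (i=6, c=1) to (i=7, c=7): slope 6, span 1
Factored form: p(x) = 7 ⊗ (x ⊕ (-6)) ⊗ (x ⊕ (-5/2)) ⊗ (x ⊕ (-5/2)) ⊗ (x ⊕ (-1)) ⊗ (x ⊕ (-1)) ⊗ (x ⊕ (-1)) ⊗ (x ⊕ (-1))
Answer: roots = -6 (mult 1), -5/2 (mult 2), -1 (mult 4)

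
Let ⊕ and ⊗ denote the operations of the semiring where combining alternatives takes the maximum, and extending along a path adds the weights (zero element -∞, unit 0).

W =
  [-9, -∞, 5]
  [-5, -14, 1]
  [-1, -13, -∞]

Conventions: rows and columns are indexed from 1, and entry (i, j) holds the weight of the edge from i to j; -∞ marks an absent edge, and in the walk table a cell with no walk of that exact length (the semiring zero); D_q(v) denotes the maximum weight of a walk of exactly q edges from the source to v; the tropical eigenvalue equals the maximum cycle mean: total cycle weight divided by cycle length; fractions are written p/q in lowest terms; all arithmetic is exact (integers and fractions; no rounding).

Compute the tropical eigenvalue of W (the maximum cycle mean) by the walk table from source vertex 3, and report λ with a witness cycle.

q=0: [-∞, -∞, 0]
q=1: [-1, -13, -∞]
q=2: [-10, -27, 4]
q=3: [3, -9, -5]
Optimal cycle mean attained by: cycle 1->3->1, total 5 + (-1), length 2.
Answer: λ = 2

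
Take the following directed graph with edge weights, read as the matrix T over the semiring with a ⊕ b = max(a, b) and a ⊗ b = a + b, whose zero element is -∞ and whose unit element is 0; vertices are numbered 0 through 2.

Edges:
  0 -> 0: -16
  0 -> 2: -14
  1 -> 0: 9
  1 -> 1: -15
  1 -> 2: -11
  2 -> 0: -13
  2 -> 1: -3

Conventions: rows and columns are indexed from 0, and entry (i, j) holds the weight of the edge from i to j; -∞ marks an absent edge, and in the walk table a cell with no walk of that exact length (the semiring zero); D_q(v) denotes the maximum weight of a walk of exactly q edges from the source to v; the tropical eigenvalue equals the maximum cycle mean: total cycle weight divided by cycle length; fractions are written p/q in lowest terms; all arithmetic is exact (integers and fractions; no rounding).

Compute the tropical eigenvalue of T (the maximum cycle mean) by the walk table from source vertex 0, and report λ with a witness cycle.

q=0: [0, -∞, -∞]
q=1: [-16, -∞, -14]
q=2: [-27, -17, -30]
q=3: [-8, -32, -28]
Optimal cycle mean attained by: cycle 0->2->1->0, total (-14) + (-3) + 9, length 3.
Answer: λ = -8/3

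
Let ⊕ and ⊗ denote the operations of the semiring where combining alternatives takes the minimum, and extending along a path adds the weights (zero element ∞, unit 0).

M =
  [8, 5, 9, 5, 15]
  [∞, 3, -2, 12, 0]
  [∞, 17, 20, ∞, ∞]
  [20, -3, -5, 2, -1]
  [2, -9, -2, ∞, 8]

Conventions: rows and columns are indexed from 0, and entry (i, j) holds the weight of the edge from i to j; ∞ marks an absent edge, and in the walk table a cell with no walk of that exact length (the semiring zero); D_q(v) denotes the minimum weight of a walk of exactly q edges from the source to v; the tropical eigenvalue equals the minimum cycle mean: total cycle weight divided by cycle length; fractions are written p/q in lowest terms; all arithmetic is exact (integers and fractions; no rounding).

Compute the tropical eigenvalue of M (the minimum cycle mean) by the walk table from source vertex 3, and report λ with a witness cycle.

q=0: [∞, ∞, ∞, 0, ∞]
q=1: [20, -3, -5, 2, -1]
q=2: [1, -10, -5, 4, -3]
q=3: [-1, -12, -12, 2, -10]
q=4: [-8, -19, -14, 0, -12]
q=5: [-10, -21, -21, -7, -19]
Optimal cycle mean attained by: cycle 1->4->1, total 0 + (-9), length 2.
Answer: λ = -9/2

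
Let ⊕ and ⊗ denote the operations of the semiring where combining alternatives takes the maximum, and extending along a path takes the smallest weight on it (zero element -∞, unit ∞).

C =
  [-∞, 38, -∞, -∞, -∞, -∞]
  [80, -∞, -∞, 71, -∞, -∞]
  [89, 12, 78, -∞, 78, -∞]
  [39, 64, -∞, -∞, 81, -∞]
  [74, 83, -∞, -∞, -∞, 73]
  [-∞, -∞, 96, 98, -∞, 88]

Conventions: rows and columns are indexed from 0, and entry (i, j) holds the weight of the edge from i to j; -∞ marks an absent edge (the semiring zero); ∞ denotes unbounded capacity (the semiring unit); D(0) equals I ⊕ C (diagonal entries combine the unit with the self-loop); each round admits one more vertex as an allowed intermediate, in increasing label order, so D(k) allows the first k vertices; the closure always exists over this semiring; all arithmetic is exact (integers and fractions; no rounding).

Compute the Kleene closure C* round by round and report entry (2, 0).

D(0):
  [∞, 38, -∞, -∞, -∞, -∞]
  [80, ∞, -∞, 71, -∞, -∞]
  [89, 12, ∞, -∞, 78, -∞]
  [39, 64, -∞, ∞, 81, -∞]
  [74, 83, -∞, -∞, ∞, 73]
  [-∞, -∞, 96, 98, -∞, ∞]
D(1):
  [∞, 38, -∞, -∞, -∞, -∞]
  [80, ∞, -∞, 71, -∞, -∞]
  [89, 38, ∞, -∞, 78, -∞]
  [39, 64, -∞, ∞, 81, -∞]
  [74, 83, -∞, -∞, ∞, 73]
  [-∞, -∞, 96, 98, -∞, ∞]
D(2):
  [∞, 38, -∞, 38, -∞, -∞]
  [80, ∞, -∞, 71, -∞, -∞]
  [89, 38, ∞, 38, 78, -∞]
  [64, 64, -∞, ∞, 81, -∞]
  [80, 83, -∞, 71, ∞, 73]
  [-∞, -∞, 96, 98, -∞, ∞]
D(3):
  [∞, 38, -∞, 38, -∞, -∞]
  [80, ∞, -∞, 71, -∞, -∞]
  [89, 38, ∞, 38, 78, -∞]
  [64, 64, -∞, ∞, 81, -∞]
  [80, 83, -∞, 71, ∞, 73]
  [89, 38, 96, 98, 78, ∞]
D(4):
  [∞, 38, -∞, 38, 38, -∞]
  [80, ∞, -∞, 71, 71, -∞]
  [89, 38, ∞, 38, 78, -∞]
  [64, 64, -∞, ∞, 81, -∞]
  [80, 83, -∞, 71, ∞, 73]
  [89, 64, 96, 98, 81, ∞]
D(5):
  [∞, 38, -∞, 38, 38, 38]
  [80, ∞, -∞, 71, 71, 71]
  [89, 78, ∞, 71, 78, 73]
  [80, 81, -∞, ∞, 81, 73]
  [80, 83, -∞, 71, ∞, 73]
  [89, 81, 96, 98, 81, ∞]
D(6):
  [∞, 38, 38, 38, 38, 38]
  [80, ∞, 71, 71, 71, 71]
  [89, 78, ∞, 73, 78, 73]
  [80, 81, 73, ∞, 81, 73]
  [80, 83, 73, 73, ∞, 73]
  [89, 81, 96, 98, 81, ∞]
Answer: C*[2][0] = 89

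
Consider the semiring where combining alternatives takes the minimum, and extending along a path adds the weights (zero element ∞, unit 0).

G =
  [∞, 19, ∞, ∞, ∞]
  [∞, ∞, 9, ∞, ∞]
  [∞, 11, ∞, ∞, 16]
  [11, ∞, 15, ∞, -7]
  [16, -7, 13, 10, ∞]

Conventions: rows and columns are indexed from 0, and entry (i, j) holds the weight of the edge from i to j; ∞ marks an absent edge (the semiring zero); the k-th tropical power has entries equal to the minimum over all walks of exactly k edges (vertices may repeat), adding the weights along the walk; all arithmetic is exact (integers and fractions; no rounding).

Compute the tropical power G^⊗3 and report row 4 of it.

G^⊗2:
  [∞, ∞, 28, ∞, ∞]
  [∞, 20, ∞, ∞, 25]
  [32, 9, 20, 26, ∞]
  [9, -14, 6, 3, 31]
  [21, 24, 2, ∞, 3]
G^⊗3:
  [∞, 39, ∞, ∞, 44]
  [41, 18, 29, 35, ∞]
  [37, 31, 18, ∞, 19]
  [14, 17, -5, 41, -4]
  [19, -4, 16, 13, 18]
Answer: row 4 of G^⊗3 = [19, -4, 16, 13, 18]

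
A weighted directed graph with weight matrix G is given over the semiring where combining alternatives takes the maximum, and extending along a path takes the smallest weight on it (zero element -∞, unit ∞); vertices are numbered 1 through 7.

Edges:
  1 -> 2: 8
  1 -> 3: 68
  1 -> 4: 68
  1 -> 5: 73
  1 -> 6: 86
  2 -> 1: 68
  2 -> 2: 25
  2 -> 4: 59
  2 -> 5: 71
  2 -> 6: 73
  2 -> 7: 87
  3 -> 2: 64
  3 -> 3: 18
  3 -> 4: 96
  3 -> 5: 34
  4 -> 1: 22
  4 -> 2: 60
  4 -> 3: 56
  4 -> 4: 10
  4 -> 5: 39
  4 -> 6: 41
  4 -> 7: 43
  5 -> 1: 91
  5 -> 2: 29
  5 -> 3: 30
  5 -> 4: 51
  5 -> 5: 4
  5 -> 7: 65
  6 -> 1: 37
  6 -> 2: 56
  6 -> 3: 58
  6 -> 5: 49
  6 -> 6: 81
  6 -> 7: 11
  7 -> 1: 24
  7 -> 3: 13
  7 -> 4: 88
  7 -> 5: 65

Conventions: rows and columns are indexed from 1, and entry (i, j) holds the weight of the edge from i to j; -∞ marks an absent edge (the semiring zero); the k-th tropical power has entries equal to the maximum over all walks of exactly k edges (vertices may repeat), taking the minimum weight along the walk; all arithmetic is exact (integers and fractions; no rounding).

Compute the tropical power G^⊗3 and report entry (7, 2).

G^⊗2:
  [73, 64, 58, 68, 49, 81, 65]
  [71, 59, 68, 87, 68, 73, 65]
  [64, 60, 56, 59, 64, 64, 64]
  [60, 56, 41, 59, 60, 60, 60]
  [29, 51, 68, 68, 73, 86, 43]
  [56, 58, 58, 58, 56, 81, 56]
  [65, 60, 56, 51, 39, 41, 65]
G^⊗3:
  [64, 60, 68, 68, 73, 81, 64]
  [68, 64, 68, 68, 71, 73, 65]
  [64, 59, 64, 64, 64, 64, 64]
  [60, 59, 60, 60, 60, 60, 60]
  [73, 64, 58, 68, 51, 81, 65]
  [58, 58, 58, 58, 58, 81, 58]
  [60, 56, 65, 65, 65, 65, 60]
Key observation: the optimum is the walk 7->4->3->2, with weight 88 min 56 min 64 = 56.
Optimal value attained by: walk 7->4->3->2.
Answer: (G^⊗3)[7][2] = 56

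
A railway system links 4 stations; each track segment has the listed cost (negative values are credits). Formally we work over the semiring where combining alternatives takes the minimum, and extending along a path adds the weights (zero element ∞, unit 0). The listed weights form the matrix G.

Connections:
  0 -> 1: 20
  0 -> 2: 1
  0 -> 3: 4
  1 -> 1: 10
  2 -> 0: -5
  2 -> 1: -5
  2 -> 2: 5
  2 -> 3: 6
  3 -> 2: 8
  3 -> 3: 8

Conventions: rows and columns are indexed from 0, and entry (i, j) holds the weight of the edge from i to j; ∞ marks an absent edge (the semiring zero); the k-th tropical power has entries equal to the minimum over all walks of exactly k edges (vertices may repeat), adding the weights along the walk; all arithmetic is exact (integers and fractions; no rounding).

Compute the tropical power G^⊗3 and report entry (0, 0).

G^⊗2:
  [-4, -4, 6, 7]
  [∞, 20, ∞, ∞]
  [0, 0, -4, -1]
  [3, 3, 13, 14]
G^⊗3:
  [1, 1, -3, 0]
  [∞, 30, ∞, ∞]
  [-9, -9, 1, 2]
  [8, 8, 4, 7]
Key observation: the optimum is the walk 0->2->2->0, with weight 1 + 5 + (-5) = 1.
Optimal value attained by: walk 0->2->2->0.
Answer: (G^⊗3)[0][0] = 1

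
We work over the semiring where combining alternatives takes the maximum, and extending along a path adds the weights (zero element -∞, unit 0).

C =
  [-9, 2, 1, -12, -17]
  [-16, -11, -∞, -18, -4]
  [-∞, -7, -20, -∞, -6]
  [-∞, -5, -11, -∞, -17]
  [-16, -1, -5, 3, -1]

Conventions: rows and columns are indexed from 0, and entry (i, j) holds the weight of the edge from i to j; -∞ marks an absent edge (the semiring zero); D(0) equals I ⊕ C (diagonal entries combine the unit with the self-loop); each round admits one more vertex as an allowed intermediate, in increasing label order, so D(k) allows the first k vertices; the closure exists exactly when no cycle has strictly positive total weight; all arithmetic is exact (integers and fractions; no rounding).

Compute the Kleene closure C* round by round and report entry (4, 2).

D(0):
  [0, 2, 1, -12, -17]
  [-16, 0, -∞, -18, -4]
  [-∞, -7, 0, -∞, -6]
  [-∞, -5, -11, 0, -17]
  [-16, -1, -5, 3, 0]
D(1):
  [0, 2, 1, -12, -17]
  [-16, 0, -15, -18, -4]
  [-∞, -7, 0, -∞, -6]
  [-∞, -5, -11, 0, -17]
  [-16, -1, -5, 3, 0]
D(2):
  [0, 2, 1, -12, -2]
  [-16, 0, -15, -18, -4]
  [-23, -7, 0, -25, -6]
  [-21, -5, -11, 0, -9]
  [-16, -1, -5, 3, 0]
D(3):
  [0, 2, 1, -12, -2]
  [-16, 0, -15, -18, -4]
  [-23, -7, 0, -25, -6]
  [-21, -5, -11, 0, -9]
  [-16, -1, -5, 3, 0]
D(4):
  [0, 2, 1, -12, -2]
  [-16, 0, -15, -18, -4]
  [-23, -7, 0, -25, -6]
  [-21, -5, -11, 0, -9]
  [-16, -1, -5, 3, 0]
D(5):
  [0, 2, 1, 1, -2]
  [-16, 0, -9, -1, -4]
  [-22, -7, 0, -3, -6]
  [-21, -5, -11, 0, -9]
  [-16, -1, -5, 3, 0]
Answer: C*[4][2] = -5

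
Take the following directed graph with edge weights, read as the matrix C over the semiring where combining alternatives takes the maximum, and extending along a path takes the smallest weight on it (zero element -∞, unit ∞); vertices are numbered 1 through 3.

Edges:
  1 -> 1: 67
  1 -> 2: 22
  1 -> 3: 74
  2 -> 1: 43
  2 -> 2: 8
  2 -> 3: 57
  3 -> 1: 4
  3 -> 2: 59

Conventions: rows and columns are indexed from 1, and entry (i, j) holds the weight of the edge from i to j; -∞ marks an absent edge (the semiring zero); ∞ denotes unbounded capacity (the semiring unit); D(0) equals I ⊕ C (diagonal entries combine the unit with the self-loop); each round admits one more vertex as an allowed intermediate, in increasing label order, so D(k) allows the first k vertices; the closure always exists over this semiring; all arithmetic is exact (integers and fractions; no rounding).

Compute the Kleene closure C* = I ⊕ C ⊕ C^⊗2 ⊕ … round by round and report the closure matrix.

D(0):
  [∞, 22, 74]
  [43, ∞, 57]
  [4, 59, ∞]
D(1):
  [∞, 22, 74]
  [43, ∞, 57]
  [4, 59, ∞]
D(2):
  [∞, 22, 74]
  [43, ∞, 57]
  [43, 59, ∞]
D(3):
  [∞, 59, 74]
  [43, ∞, 57]
  [43, 59, ∞]
Answer: C* = [[∞, 59, 74], [43, ∞, 57], [43, 59, ∞]]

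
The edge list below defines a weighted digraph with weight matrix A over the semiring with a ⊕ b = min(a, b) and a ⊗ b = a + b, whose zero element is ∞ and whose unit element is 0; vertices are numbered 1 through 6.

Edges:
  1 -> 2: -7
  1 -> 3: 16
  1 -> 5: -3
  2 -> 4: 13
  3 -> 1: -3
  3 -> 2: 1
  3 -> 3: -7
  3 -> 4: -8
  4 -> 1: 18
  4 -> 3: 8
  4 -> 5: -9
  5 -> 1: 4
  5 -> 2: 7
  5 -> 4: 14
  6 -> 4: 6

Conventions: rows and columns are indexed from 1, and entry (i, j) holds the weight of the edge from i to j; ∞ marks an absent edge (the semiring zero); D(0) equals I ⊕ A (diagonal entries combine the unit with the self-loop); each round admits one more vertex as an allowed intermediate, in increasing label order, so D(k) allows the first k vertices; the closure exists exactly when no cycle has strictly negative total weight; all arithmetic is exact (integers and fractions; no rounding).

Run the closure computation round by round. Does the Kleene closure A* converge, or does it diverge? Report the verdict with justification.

Detection: at round 0, diagonal entry (3, 3) turns strictly negative.
Key observation: the cycle 3->3 has total weight (-7), which is strictly negative.
Answer: DIVERGES — negative cycle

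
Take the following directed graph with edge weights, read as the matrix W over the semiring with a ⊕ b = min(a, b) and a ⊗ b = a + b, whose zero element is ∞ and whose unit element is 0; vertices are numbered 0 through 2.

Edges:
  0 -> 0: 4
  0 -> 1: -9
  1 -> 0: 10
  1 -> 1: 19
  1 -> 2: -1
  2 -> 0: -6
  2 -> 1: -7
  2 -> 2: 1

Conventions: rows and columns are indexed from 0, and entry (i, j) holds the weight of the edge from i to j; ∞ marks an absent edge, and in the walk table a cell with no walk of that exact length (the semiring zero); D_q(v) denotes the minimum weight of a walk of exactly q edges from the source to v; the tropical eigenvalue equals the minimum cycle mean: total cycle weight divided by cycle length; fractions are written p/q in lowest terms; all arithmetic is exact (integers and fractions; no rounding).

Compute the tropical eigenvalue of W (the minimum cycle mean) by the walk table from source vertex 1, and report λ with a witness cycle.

q=0: [∞, 0, ∞]
q=1: [10, 19, -1]
q=2: [-7, -8, 0]
q=3: [-6, -16, -9]
Optimal cycle mean attained by: cycle 0->1->2->0, total (-9) + (-1) + (-6), length 3.
Answer: λ = -16/3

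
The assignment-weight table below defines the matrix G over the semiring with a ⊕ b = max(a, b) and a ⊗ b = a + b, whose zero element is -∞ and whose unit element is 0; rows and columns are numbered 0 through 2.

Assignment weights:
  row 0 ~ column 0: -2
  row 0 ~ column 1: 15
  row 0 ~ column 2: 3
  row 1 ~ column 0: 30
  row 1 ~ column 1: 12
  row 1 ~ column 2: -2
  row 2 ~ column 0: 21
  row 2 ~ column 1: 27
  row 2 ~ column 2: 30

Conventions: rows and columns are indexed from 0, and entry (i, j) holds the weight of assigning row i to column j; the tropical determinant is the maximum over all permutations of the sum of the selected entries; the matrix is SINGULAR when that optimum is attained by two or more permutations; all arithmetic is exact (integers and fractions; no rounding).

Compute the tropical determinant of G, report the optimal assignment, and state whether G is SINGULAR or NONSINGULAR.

σ = (0, 1, 2): (-2) + 12 + 30 = 40
σ = (0, 2, 1): (-2) + (-2) + 27 = 23
σ = (1, 0, 2): 15 + 30 + 30 = 75
σ = (1, 2, 0): 15 + (-2) + 21 = 34
σ = (2, 0, 1): 3 + 30 + 27 = 60
σ = (2, 1, 0): 3 + 12 + 21 = 36
Optimal value attained by: σ = (1, 0, 2).
Answer: det⊕(G) = 75; verdict: NONSINGULAR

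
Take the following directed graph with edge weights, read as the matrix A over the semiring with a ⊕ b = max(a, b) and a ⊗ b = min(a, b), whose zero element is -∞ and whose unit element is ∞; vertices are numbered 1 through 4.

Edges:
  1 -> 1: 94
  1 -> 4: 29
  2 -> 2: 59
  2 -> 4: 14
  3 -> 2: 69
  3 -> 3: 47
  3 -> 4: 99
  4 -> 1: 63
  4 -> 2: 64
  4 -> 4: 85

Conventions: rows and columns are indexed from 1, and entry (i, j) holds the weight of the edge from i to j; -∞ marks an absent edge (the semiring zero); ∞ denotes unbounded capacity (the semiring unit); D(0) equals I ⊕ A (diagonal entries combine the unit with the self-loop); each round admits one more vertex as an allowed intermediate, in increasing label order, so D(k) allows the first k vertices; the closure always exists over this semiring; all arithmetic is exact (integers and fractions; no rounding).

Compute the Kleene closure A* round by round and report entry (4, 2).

D(0):
  [∞, -∞, -∞, 29]
  [-∞, ∞, -∞, 14]
  [-∞, 69, ∞, 99]
  [63, 64, -∞, ∞]
D(1):
  [∞, -∞, -∞, 29]
  [-∞, ∞, -∞, 14]
  [-∞, 69, ∞, 99]
  [63, 64, -∞, ∞]
D(2):
  [∞, -∞, -∞, 29]
  [-∞, ∞, -∞, 14]
  [-∞, 69, ∞, 99]
  [63, 64, -∞, ∞]
D(3):
  [∞, -∞, -∞, 29]
  [-∞, ∞, -∞, 14]
  [-∞, 69, ∞, 99]
  [63, 64, -∞, ∞]
D(4):
  [∞, 29, -∞, 29]
  [14, ∞, -∞, 14]
  [63, 69, ∞, 99]
  [63, 64, -∞, ∞]
Answer: A*[4][2] = 64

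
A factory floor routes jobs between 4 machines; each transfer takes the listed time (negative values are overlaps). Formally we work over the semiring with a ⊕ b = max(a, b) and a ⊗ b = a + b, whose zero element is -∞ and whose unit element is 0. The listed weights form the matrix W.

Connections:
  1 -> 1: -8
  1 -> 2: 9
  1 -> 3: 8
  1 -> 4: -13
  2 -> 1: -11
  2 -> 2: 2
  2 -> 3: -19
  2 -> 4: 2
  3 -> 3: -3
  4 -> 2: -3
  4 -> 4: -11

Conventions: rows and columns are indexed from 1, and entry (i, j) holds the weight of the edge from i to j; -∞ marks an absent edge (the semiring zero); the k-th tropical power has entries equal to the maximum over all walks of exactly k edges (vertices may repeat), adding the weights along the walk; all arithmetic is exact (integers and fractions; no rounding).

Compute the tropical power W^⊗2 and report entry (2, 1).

W^⊗2:
  [-2, 11, 5, 11]
  [-9, 4, -3, 4]
  [-∞, -∞, -6, -∞]
  [-14, -1, -22, -1]
Key observation: the optimum is the walk 2->2->1, with weight 2 + (-11) = -9.
Optimal value attained by: walk 2->2->1.
Answer: (W^⊗2)[2][1] = -9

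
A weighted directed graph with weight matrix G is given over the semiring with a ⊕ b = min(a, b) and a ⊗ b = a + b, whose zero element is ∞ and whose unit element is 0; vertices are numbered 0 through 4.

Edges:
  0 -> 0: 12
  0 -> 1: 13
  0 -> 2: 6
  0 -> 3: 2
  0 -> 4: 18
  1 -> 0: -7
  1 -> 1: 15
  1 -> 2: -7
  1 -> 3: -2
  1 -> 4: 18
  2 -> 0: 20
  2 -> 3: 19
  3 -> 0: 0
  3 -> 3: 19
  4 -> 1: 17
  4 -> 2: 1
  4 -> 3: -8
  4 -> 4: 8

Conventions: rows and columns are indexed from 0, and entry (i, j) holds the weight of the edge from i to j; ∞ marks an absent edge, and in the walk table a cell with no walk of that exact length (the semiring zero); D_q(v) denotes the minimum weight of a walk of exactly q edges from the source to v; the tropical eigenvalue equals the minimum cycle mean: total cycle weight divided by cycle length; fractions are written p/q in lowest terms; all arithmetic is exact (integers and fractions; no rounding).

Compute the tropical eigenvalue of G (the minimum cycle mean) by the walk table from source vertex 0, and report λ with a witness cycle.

q=0: [0, ∞, ∞, ∞, ∞]
q=1: [12, 13, 6, 2, 18]
q=2: [2, 25, 6, 10, 26]
q=3: [10, 15, 8, 4, 20]
q=4: [4, 23, 8, 12, 28]
q=5: [12, 17, 10, 6, 22]
Optimal cycle mean attained by: cycle 0->3->0, total 2 + 0, length 2.
Answer: λ = 1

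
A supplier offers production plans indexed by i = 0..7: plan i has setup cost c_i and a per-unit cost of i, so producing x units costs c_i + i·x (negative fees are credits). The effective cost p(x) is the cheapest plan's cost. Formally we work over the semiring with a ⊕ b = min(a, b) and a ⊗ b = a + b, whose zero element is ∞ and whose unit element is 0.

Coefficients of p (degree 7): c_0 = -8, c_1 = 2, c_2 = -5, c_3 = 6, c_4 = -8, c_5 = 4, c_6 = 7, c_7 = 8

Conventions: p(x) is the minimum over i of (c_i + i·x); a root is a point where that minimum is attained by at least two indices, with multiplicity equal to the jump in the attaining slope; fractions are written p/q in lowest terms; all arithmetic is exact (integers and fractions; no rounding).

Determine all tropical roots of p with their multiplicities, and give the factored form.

hull edge (i=0, c=-8) to (i=4, c=-8): slope 0, span 4
hull edge (i=4, c=-8) to (i=7, c=8): slope 16/3, span 3
Factored form: p(x) = 8 ⊗ (x ⊕ (-16/3)) ⊗ (x ⊕ (-16/3)) ⊗ (x ⊕ (-16/3)) ⊗ (x ⊕ 0) ⊗ (x ⊕ 0) ⊗ (x ⊕ 0) ⊗ (x ⊕ 0)
Answer: roots = -16/3 (mult 3), 0 (mult 4)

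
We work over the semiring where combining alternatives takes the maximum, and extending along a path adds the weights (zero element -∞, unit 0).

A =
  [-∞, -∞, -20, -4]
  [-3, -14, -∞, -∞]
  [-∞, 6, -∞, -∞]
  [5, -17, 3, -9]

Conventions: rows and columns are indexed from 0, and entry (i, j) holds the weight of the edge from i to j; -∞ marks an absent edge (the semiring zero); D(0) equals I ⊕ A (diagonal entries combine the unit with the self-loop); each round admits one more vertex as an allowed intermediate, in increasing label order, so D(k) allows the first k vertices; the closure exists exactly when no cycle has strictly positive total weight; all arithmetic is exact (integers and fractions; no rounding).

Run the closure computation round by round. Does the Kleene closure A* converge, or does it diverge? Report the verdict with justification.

D(0):
  [0, -∞, -20, -4]
  [-3, 0, -∞, -∞]
  [-∞, 6, 0, -∞]
  [5, -17, 3, 0]
Detection: at round 1, diagonal entry (3, 3) turns strictly positive.
Key observation: the cycle 3->0->3 has total weight 5 + (-4), which is strictly positive.
Answer: DIVERGES — positive cycle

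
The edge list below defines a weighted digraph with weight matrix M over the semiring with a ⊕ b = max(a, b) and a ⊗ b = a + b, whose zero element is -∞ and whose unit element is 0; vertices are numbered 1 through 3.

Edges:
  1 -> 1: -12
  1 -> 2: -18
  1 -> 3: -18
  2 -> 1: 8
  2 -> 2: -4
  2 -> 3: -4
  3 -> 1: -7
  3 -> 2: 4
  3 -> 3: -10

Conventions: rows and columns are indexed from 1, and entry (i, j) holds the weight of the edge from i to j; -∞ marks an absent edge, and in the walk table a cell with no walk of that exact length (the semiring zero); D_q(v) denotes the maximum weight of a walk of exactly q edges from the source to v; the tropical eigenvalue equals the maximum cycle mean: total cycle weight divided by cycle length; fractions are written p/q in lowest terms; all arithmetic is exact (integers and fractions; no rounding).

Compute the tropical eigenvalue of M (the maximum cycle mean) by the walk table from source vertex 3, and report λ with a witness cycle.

q=0: [-∞, -∞, 0]
q=1: [-7, 4, -10]
q=2: [12, 0, 0]
q=3: [8, 4, -4]
Optimal cycle mean attained by: cycle 2->3->2, total (-4) + 4, length 2.
Answer: λ = 0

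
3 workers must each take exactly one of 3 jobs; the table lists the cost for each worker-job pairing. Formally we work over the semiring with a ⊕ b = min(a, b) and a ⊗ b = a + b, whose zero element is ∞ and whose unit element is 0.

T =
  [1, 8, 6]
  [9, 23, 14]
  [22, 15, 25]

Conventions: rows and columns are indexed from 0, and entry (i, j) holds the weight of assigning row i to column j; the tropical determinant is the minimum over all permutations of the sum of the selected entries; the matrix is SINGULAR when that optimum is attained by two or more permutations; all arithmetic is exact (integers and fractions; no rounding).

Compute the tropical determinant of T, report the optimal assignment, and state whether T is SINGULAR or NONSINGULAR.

σ = (0, 1, 2): 1 + 23 + 25 = 49
σ = (0, 2, 1): 1 + 14 + 15 = 30
σ = (1, 0, 2): 8 + 9 + 25 = 42
σ = (1, 2, 0): 8 + 14 + 22 = 44
σ = (2, 0, 1): 6 + 9 + 15 = 30
σ = (2, 1, 0): 6 + 23 + 22 = 51
Optimal value attained by: σ = (0, 2, 1).
Answer: det⊕(T) = 30; verdict: SINGULAR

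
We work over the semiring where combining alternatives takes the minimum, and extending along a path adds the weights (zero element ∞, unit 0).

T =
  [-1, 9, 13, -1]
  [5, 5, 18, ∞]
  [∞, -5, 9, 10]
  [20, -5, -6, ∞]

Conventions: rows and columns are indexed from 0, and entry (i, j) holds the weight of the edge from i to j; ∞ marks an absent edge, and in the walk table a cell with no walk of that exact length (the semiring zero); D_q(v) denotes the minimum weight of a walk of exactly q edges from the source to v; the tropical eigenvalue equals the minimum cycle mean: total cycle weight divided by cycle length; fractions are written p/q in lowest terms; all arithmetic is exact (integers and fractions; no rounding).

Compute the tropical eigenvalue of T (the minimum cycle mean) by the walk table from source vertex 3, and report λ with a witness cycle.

q=0: [∞, ∞, ∞, 0]
q=1: [20, -5, -6, ∞]
q=2: [0, -11, 3, 4]
q=3: [-6, -6, -2, -1]
q=4: [-7, -7, -7, -7]
Optimal cycle mean attained by: cycle 0->3->2->1->0, total (-1) + (-6) + (-5) + 5, length 4.
Answer: λ = -7/4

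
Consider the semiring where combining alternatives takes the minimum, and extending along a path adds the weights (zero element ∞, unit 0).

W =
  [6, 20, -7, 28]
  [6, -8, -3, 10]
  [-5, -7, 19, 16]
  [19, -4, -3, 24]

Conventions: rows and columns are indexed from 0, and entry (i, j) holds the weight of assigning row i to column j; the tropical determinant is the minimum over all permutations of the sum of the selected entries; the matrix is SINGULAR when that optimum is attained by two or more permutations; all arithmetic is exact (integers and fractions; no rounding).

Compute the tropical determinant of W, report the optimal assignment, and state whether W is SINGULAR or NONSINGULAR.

σ = (0, 1, 2, 3): 6 + (-8) + 19 + 24 = 41
σ = (0, 1, 3, 2): 6 + (-8) + 16 + (-3) = 11
σ = (0, 2, 1, 3): 6 + (-3) + (-7) + 24 = 20
σ = (0, 2, 3, 1): 6 + (-3) + 16 + (-4) = 15
σ = (0, 3, 1, 2): 6 + 10 + (-7) + (-3) = 6
σ = (0, 3, 2, 1): 6 + 10 + 19 + (-4) = 31
σ = (1, 0, 2, 3): 20 + 6 + 19 + 24 = 69
σ = (1, 0, 3, 2): 20 + 6 + 16 + (-3) = 39
σ = (1, 2, 0, 3): 20 + (-3) + (-5) + 24 = 36
σ = (1, 2, 3, 0): 20 + (-3) + 16 + 19 = 52
σ = (1, 3, 0, 2): 20 + 10 + (-5) + (-3) = 22
σ = (1, 3, 2, 0): 20 + 10 + 19 + 19 = 68
σ = (2, 0, 1, 3): (-7) + 6 + (-7) + 24 = 16
σ = (2, 0, 3, 1): (-7) + 6 + 16 + (-4) = 11
σ = (2, 1, 0, 3): (-7) + (-8) + (-5) + 24 = 4
σ = (2, 1, 3, 0): (-7) + (-8) + 16 + 19 = 20
σ = (2, 3, 0, 1): (-7) + 10 + (-5) + (-4) = -6
σ = (2, 3, 1, 0): (-7) + 10 + (-7) + 19 = 15
σ = (3, 0, 1, 2): 28 + 6 + (-7) + (-3) = 24
σ = (3, 0, 2, 1): 28 + 6 + 19 + (-4) = 49
σ = (3, 1, 0, 2): 28 + (-8) + (-5) + (-3) = 12
σ = (3, 1, 2, 0): 28 + (-8) + 19 + 19 = 58
σ = (3, 2, 0, 1): 28 + (-3) + (-5) + (-4) = 16
σ = (3, 2, 1, 0): 28 + (-3) + (-7) + 19 = 37
Optimal value attained by: σ = (2, 3, 0, 1).
Answer: det⊕(W) = -6; verdict: NONSINGULAR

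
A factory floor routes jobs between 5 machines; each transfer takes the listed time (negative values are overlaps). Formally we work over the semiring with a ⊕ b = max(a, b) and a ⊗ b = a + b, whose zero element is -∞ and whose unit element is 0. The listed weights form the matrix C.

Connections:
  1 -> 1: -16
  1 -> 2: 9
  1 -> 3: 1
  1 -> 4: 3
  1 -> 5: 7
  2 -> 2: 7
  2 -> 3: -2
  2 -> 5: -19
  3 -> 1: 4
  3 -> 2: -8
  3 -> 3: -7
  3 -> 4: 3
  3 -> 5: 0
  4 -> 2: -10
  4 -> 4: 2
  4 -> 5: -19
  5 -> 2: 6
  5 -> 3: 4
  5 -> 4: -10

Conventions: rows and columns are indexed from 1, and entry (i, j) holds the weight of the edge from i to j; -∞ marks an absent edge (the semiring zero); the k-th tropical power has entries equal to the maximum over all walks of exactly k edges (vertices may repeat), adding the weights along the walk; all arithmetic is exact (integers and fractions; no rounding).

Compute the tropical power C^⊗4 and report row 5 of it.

C^⊗2:
  [5, 16, 11, 5, 1]
  [2, 14, 5, 1, -2]
  [-3, 13, 5, 7, 11]
  [-∞, -3, -12, 4, -17]
  [8, 13, 4, 7, 4]
C^⊗3:
  [15, 23, 14, 14, 12]
  [9, 21, 12, 8, 9]
  [9, 20, 15, 9, 5]
  [-8, 4, -5, 6, -12]
  [8, 20, 11, 11, 15]
C^⊗4:
  [18, 30, 21, 18, 22]
  [16, 28, 19, 15, 16]
  [19, 27, 18, 18, 16]
  [-1, 11, 2, 8, -1]
  [15, 27, 19, 14, 15]
Answer: row 5 of C^⊗4 = [15, 27, 19, 14, 15]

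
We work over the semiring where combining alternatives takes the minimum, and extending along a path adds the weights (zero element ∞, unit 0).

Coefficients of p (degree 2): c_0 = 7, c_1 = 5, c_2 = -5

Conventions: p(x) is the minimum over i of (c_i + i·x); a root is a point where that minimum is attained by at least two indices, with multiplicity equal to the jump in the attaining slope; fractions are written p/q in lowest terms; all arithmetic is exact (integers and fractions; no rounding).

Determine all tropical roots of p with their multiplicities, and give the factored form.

hull edge (i=0, c=7) to (i=2, c=-5): slope -6, span 2
Factored form: p(x) = -5 ⊗ (x ⊕ 6) ⊗ (x ⊕ 6)
Answer: roots = 6 (mult 2)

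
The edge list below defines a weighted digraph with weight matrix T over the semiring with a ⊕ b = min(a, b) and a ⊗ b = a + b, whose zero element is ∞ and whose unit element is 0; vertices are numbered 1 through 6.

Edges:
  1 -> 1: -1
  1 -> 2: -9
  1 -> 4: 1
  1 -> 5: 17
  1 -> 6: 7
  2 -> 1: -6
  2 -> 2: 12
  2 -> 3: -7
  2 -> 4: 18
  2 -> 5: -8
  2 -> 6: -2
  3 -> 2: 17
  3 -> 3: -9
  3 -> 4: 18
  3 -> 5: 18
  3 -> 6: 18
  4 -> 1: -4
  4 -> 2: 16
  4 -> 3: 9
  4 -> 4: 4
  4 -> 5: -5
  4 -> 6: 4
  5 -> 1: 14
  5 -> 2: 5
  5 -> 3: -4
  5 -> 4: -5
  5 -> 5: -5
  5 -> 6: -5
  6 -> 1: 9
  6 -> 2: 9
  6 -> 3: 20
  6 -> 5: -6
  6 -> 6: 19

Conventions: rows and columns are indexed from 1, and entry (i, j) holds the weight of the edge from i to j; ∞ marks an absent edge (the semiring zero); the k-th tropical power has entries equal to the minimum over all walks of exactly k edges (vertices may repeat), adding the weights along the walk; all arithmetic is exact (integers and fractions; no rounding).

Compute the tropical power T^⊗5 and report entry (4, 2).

T^⊗2:
  [-15, -10, -16, 0, -17, -11]
  [-7, -15, -16, -13, -13, -13]
  [11, 8, -18, 9, 9, 9]
  [-5, -13, -9, -10, -10, -10]
  [-9, 0, -13, -10, -11, -10]
  [3, -1, -10, -11, -11, -11]
T^⊗3:
  [-16, -24, -25, -22, -22, -22]
  [-21, -16, -25, -18, -23, -18]
  [2, -1, -27, 0, 0, 0]
  [-19, -14, -20, -15, -21, -15]
  [-14, -18, -22, -16, -16, -16]
  [-15, -6, -19, -16, -17, -16]
T^⊗4:
  [-30, -25, -34, -27, -32, -27]
  [-22, -30, -34, -28, -28, -28]
  [-7, -10, -36, -9, -9, -9]
  [-20, -28, -29, -26, -26, -26]
  [-24, -23, -31, -21, -26, -21]
  [-20, -24, -28, -22, -22, -22]
T^⊗5:
  [-31, -39, -43, -37, -37, -37]
  [-36, -31, -43, -33, -38, -33]
  [-16, -19, -45, -18, -18, -18]
  [-34, -29, -38, -31, -36, -31]
  [-29, -33, -40, -31, -31, -31]
  [-30, -29, -37, -27, -32, -27]
Key observation: the optimum is the walk 4->1->1->2->1->2, with weight (-4) + (-1) + (-9) + (-6) + (-9) = -29.
Optimal value attained by: walk 4->1->1->2->1->2.
Answer: (T^⊗5)[4][2] = -29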